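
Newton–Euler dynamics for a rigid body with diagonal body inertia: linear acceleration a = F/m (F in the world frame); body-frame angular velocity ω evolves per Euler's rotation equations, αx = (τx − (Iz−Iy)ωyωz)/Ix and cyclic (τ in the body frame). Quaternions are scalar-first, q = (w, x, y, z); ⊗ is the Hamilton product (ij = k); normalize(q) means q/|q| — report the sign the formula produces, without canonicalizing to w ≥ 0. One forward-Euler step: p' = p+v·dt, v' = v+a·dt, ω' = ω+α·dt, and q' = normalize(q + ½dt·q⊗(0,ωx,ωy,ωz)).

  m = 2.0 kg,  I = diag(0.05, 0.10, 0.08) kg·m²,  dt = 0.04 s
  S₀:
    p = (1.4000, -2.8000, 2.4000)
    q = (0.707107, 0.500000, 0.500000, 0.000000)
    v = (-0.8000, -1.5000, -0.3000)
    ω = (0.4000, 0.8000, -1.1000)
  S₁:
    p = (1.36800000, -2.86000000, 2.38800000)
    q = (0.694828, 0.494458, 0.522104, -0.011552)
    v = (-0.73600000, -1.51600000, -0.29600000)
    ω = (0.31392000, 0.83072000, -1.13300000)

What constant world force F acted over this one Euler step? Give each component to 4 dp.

F = (3.2000, -0.8000, 0.2000)

Δv = v₁−v₀ = (0.06400000, -0.01600000, 0.00400000)
applied force F = (3.2000, -0.8000, 0.2000)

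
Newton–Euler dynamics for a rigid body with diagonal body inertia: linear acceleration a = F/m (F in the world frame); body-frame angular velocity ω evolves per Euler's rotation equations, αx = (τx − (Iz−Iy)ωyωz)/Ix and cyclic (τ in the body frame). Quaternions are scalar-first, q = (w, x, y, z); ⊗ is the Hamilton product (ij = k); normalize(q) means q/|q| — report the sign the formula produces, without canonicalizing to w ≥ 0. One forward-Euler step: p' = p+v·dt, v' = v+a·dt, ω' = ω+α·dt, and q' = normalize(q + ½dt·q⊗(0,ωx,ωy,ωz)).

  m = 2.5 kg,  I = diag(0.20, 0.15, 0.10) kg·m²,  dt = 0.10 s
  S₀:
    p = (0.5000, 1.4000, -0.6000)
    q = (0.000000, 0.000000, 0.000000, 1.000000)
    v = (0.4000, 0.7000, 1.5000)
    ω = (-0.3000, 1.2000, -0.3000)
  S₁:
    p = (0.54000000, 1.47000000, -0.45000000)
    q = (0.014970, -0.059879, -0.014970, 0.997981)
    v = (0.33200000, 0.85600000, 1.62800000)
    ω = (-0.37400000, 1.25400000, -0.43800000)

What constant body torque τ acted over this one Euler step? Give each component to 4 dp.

Δω = ω₁−ω₀ = (-0.07400000, 0.05400000, -0.13800000)
applied torque τ = (-0.1300, 0.0900, -0.1200)

τ = (-0.1300, 0.0900, -0.1200)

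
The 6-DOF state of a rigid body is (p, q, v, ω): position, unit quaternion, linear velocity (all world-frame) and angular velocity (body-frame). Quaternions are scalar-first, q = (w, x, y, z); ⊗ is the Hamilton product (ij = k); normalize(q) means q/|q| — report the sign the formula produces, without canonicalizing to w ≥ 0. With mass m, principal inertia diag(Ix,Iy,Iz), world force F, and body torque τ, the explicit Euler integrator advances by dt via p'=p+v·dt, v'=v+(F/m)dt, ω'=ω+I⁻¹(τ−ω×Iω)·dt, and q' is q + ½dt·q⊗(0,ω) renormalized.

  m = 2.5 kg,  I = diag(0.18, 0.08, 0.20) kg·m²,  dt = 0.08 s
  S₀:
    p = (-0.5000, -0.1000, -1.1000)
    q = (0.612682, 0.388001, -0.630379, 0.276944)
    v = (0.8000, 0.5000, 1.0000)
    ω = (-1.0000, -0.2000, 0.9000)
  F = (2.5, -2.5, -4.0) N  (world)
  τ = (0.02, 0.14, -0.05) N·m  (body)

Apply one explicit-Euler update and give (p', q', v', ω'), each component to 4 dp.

p' = (-0.4360, -0.0600, -1.0200)
q' = (0.6123, 0.3425, -0.6594, 0.2703)
v' = (0.8800, 0.4200, 0.8720)
ω' = (-0.9815, -0.0780, 0.8880)

precession coupling ω×(Iω) = (-0.0216, 0.0180, -0.0200)
(τ − ω×Iω)/I = (0.2311, 1.5250, -0.1500)
ω + α·dt = (-0.9815, -0.0780, 0.8880)
Hamilton product q⊗(0,ω) = (0.0126756, -1.1246343, -0.7486813, -0.1565654)
q' = normalize(q + ½dt·q⊗(0,ω)) = (0.6123, 0.3425, -0.6594, 0.2703)
p' = p + v·dt = (-0.4360, -0.0600, -1.0200)
v + (F/m)dt = (0.8800, 0.4200, 0.8720)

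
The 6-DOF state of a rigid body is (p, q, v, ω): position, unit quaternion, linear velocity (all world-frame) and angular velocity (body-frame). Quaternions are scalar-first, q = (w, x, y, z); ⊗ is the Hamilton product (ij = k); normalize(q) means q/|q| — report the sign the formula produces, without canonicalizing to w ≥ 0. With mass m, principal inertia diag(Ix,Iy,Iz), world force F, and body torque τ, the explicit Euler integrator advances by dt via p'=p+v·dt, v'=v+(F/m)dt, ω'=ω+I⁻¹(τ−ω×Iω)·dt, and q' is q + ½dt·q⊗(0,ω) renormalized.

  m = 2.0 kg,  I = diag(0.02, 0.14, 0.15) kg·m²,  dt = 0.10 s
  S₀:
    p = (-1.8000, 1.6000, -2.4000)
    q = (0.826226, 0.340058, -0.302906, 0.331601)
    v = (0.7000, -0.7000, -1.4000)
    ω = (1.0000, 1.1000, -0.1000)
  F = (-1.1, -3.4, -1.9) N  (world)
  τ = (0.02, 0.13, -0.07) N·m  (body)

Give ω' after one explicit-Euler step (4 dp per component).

(τ − ω×Iω)/I = (1.0550, 0.8357, -1.3467)
ω' = ω + α·dt = (1.1055, 1.1836, -0.2347)

ω' = (1.1055, 1.1836, -0.2347)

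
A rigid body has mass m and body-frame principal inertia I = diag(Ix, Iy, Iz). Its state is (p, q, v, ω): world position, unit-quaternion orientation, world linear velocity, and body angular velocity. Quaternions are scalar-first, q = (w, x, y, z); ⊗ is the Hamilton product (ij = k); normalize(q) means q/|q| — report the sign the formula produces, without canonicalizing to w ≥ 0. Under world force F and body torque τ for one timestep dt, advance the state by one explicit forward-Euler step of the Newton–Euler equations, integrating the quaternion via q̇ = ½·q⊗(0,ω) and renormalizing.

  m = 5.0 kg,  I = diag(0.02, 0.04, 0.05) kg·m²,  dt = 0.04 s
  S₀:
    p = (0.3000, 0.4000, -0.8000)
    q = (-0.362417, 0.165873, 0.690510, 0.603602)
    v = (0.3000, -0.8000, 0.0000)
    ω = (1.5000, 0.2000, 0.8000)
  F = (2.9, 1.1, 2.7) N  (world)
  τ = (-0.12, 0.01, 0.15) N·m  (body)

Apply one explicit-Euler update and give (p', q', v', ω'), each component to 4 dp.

linear accel F/m = (0.5800, 0.2200, 0.5400)
new position p' = (0.3120, 0.3680, -0.8000)
new velocity v' = (0.3232, -0.7912, 0.0216)
angular accel α = (-6.0800, 1.1500, 2.8800)
ω' = ω + α·dt = (1.2568, 0.2460, 0.9152)
2q̇ = q⊗(0,ω) = (-0.8697931, -0.1119379, 0.7002212, -1.2925240)
q + ½dt·q⊗(0,ω), renormalized = (-0.3796, 0.1635, 0.7041, 0.5774)

p' = (0.3120, 0.3680, -0.8000)
q' = (-0.3796, 0.1635, 0.7041, 0.5774)
v' = (0.3232, -0.7912, 0.0216)
ω' = (1.2568, 0.2460, 0.9152)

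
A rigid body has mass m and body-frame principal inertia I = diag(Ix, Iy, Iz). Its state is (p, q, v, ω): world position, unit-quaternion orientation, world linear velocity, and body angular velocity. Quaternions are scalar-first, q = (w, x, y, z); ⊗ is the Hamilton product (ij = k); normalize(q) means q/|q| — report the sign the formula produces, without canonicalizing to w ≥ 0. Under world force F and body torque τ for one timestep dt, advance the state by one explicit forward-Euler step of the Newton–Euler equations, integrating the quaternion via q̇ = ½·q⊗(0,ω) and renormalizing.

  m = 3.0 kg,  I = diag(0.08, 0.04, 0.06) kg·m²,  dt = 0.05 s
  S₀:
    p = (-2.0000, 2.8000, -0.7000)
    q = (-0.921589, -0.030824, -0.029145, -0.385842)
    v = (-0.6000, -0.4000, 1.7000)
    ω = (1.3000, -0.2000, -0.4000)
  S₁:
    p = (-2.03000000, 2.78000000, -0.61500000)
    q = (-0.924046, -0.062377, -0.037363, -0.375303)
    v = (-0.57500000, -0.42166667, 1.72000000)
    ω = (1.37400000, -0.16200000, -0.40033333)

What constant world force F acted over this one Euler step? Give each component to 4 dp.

F = (1.5000, -1.3000, 1.2000)

Δv = v₁−v₀ = (0.02500000, -0.02166667, 0.02000000)
m·(v₁−v₀)/dt = (1.5000, -1.3000, 1.2000)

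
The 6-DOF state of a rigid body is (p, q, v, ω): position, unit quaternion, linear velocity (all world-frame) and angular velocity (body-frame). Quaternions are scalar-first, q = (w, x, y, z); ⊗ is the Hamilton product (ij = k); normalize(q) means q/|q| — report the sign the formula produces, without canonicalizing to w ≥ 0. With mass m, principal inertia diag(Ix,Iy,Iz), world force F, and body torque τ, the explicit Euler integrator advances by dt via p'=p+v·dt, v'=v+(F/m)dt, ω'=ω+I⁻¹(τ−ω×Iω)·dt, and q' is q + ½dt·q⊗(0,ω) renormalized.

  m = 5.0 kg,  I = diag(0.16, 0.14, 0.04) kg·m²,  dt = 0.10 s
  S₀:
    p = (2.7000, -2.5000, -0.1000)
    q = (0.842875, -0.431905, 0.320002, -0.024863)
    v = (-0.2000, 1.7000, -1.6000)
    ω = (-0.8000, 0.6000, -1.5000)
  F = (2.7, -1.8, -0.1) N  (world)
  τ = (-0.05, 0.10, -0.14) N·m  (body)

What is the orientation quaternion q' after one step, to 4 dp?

q' = (0.8108, -0.4869, 0.3126, -0.0879)

Hamilton product q⊗(0,ω) = (-0.5748197, -1.1393852, -0.1222421, -1.2674539)
q' = normalize(q + ½dt·q⊗(0,ω)) = (0.8108, -0.4869, 0.3126, -0.0879)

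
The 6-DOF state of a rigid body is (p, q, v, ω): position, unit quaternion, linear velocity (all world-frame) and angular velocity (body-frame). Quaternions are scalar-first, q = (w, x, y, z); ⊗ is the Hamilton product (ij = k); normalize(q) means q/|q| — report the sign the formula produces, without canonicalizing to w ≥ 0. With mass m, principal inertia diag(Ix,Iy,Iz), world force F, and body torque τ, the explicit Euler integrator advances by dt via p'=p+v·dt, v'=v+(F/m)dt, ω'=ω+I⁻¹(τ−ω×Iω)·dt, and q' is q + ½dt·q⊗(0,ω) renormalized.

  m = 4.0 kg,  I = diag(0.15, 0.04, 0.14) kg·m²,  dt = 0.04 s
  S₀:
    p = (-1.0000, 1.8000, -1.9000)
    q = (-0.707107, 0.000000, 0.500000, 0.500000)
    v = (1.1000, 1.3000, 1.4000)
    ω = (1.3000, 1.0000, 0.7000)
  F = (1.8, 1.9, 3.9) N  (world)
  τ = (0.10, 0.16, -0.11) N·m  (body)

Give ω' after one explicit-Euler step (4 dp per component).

gyro term ω×Iω = (0.0700, 0.0091, -0.1430)
(τ − ω×Iω)/I = (0.2000, 3.7725, 0.2357)
ω' = ω + α·dt = (1.3080, 1.1509, 0.7094)

ω' = (1.3080, 1.1509, 0.7094)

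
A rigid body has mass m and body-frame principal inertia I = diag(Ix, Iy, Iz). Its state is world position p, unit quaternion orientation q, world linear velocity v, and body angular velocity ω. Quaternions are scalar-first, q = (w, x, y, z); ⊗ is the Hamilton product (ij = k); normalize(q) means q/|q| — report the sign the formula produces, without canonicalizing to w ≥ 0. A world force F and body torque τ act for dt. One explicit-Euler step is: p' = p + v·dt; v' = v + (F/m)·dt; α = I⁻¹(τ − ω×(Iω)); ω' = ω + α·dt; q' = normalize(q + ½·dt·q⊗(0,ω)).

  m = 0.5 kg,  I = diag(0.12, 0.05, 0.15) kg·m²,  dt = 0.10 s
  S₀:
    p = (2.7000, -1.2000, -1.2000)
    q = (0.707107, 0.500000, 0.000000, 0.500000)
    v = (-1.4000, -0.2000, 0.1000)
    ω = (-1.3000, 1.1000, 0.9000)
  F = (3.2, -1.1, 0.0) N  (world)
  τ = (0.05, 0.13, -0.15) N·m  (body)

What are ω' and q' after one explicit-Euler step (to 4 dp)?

ω' = (-1.3408, 1.2898, 0.7333)
q' = (0.7138, 0.4246, -0.0160, 0.5567)

ω×(Iω) gyroscopic = (0.0990, 0.0351, 0.1001)
α = I⁻¹(τ − ω×Iω) = (-0.4083, 1.8980, -1.6673)
new body rate ω' = (-1.3408, 1.2898, 0.7333)
q⊗(0,ω) = (0.2000000, -1.4692391, -0.3221823, 1.1863963)
q + ½dt·q⊗(0,ω), renormalized = (0.7138, 0.4246, -0.0160, 0.5567)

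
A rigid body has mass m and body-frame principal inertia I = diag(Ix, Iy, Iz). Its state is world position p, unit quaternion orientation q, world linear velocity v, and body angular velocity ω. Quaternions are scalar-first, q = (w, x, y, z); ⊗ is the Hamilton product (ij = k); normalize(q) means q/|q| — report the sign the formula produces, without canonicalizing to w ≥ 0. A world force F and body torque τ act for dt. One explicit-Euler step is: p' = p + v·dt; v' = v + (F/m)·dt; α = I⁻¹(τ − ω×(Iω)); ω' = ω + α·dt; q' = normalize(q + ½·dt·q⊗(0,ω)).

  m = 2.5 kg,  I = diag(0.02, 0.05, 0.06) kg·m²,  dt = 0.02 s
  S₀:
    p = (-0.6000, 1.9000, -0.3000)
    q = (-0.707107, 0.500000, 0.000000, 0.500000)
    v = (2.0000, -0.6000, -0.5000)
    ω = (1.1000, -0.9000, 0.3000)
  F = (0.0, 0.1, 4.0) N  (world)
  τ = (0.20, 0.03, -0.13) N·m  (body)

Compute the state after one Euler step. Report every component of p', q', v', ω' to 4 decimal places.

p' = (-0.5600, 1.8880, -0.3100)
q' = (-0.7140, 0.4967, 0.0104, 0.4933)
v' = (2.0000, -0.5992, -0.4680)
ω' = (1.3027, -0.8827, 0.2666)

a = F/m = (0.0000, 0.0400, 1.6000)
new position p' = (-0.5600, 1.8880, -0.3100)
new velocity v' = (2.0000, -0.5992, -0.4680)
ω×(Iω) gyroscopic = (-0.0027, -0.0132, -0.0297)
angular accel α = (10.1350, 0.8640, -1.6717)
ω + α·dt = (1.3027, -0.8827, 0.2666)
Hamilton product q⊗(0,ω) = (-0.7000000, -0.3278177, 1.0363963, -0.6621321)
q' = normalize(q + ½dt·q⊗(0,ω)) = (-0.7140, 0.4967, 0.0104, 0.4933)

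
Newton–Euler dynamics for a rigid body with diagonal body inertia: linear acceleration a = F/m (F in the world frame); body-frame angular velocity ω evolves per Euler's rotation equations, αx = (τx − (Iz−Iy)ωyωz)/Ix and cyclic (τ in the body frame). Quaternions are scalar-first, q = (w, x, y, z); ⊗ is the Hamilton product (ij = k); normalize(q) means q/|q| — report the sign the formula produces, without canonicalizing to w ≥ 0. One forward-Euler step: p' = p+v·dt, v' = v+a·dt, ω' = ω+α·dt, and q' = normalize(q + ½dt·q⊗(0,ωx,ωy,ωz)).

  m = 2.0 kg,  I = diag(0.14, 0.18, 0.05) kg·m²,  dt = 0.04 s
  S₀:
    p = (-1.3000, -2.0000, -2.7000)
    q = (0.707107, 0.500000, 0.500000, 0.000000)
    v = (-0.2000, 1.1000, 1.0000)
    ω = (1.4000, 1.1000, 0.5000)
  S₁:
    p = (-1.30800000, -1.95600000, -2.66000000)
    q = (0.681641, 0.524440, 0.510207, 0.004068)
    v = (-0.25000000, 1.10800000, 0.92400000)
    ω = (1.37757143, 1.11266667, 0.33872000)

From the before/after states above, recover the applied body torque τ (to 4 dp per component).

Δω = ω₁−ω₀ = (-0.02242857, 0.01266667, -0.16128000)
applied torque τ = (-0.1500, 0.1200, -0.1400)

τ = (-0.1500, 0.1200, -0.1400)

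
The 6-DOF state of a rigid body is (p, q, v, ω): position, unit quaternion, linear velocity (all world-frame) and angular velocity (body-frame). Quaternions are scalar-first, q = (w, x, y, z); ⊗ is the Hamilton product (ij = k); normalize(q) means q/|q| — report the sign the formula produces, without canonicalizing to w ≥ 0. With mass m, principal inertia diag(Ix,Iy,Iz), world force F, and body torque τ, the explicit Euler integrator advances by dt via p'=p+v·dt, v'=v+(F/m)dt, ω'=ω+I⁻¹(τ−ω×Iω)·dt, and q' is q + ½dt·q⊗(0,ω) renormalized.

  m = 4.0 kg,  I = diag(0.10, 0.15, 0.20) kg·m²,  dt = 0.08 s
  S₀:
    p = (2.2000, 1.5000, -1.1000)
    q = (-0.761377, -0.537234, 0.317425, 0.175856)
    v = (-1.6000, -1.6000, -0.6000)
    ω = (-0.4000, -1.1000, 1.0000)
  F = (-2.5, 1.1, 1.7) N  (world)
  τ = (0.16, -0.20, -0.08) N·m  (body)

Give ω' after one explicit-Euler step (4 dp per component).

gyro term ω×Iω = (-0.0550, 0.0400, 0.0220)
angular accel α = (2.1500, -1.6000, -0.5100)
new body rate ω' = (-0.2280, -1.2280, 0.9592)

ω' = (-0.2280, -1.2280, 0.9592)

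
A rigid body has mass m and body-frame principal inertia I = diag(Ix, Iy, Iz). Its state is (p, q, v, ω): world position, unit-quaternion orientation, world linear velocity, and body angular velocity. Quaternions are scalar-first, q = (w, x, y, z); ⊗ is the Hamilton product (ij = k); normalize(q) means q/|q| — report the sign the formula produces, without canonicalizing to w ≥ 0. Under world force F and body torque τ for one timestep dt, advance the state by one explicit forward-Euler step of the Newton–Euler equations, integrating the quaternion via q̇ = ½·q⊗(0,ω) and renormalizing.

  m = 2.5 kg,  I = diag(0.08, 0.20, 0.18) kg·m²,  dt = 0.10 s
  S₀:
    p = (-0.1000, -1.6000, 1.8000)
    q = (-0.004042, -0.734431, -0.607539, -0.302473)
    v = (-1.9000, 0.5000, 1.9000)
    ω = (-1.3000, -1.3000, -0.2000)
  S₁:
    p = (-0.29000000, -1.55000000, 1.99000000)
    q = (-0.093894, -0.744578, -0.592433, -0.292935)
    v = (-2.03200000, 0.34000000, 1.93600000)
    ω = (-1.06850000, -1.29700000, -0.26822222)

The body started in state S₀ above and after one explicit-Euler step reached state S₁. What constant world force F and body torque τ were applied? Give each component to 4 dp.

v₁ − v₀ = (-0.13200000, -0.16000000, 0.03600000)
applied force F = (-3.3000, -4.0000, 0.9000)
Δω = ω₁−ω₀ = (0.23150000, 0.00300000, -0.06822222)
I·α + gyro = (0.1800, -0.0200, 0.0800)

F = (-3.3000, -4.0000, 0.9000)
τ = (0.1800, -0.0200, 0.0800)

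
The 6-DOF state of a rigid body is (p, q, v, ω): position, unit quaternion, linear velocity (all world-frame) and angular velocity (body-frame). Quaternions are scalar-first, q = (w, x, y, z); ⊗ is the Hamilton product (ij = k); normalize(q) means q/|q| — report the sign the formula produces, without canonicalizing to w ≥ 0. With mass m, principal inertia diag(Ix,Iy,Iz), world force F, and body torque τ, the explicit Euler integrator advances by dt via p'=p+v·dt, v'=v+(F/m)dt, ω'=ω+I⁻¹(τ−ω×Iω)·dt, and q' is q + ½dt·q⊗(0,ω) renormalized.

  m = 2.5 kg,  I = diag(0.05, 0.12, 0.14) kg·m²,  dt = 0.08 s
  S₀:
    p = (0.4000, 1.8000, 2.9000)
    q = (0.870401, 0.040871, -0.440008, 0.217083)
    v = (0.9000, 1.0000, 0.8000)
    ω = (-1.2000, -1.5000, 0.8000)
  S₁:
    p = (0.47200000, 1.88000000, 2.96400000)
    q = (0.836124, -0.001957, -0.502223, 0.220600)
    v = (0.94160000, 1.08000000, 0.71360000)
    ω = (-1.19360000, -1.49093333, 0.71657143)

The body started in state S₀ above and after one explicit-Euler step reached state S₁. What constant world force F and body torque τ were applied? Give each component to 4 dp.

Δω = ω₁−ω₀ = (0.00640000, 0.00906667, -0.08342857)
τ = I·(Δω/dt) + ω₀×(Iω₀) = (-0.0200, 0.1000, -0.0200)
v₁ − v₀ = (0.04160000, 0.08000000, -0.08640000)
F = m·Δv/dt = (1.3000, 2.5000, -2.7000)

F = (1.3000, 2.5000, -2.7000)
τ = (-0.0200, 0.1000, -0.0200)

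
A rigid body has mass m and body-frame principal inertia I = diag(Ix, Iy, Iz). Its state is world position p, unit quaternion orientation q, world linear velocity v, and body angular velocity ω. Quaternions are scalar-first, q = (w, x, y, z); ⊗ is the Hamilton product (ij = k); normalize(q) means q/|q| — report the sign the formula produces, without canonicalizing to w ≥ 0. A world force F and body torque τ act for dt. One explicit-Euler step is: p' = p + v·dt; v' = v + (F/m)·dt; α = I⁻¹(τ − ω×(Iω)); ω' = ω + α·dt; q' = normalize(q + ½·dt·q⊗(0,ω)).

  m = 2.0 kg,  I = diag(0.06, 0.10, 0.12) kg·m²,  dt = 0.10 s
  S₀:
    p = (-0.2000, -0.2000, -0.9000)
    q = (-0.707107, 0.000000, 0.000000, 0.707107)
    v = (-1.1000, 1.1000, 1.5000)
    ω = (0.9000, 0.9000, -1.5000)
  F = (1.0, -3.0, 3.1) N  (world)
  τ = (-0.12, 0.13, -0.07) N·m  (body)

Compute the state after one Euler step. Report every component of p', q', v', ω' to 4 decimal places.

p' = (-0.3100, -0.0900, -0.7500)
q' = (-0.6509, -0.0633, 0.0000, 0.7565)
v' = (-1.0500, 0.9500, 1.6550)
ω' = (0.7450, 0.9490, -1.5853)

(τ − ω×Iω)/I = (-1.5500, 0.4900, -0.8533)
new body rate ω' = (0.7450, 0.9490, -1.5853)
q⊗(0,ω) = (1.0606605, -1.2727926, 0.0000000, 1.0606605)
q' = normalize(q + ½dt·q⊗(0,ω)) = (-0.6509, -0.0633, 0.0000, 0.7565)
a = (0.5000, -1.5000, 1.5500)
new position p' = (-0.3100, -0.0900, -0.7500)
new velocity v' = (-1.0500, 0.9500, 1.6550)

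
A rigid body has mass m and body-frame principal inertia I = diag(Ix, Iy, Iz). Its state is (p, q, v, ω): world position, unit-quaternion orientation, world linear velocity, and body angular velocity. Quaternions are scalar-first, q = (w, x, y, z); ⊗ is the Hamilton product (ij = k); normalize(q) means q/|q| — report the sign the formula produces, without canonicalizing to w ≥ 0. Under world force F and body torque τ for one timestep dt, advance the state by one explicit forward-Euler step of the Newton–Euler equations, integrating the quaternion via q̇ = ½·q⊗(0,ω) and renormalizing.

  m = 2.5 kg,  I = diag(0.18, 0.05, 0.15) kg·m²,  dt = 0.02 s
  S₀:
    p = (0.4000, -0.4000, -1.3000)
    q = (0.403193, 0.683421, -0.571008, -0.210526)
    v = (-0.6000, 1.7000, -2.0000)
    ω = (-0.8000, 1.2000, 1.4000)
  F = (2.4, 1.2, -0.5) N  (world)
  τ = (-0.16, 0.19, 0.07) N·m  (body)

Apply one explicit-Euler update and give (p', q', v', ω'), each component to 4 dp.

ω×(Iω) gyroscopic = (0.1680, -0.0336, 0.1248)
angular accel α = (-1.8222, 4.4720, -0.3653)
ω' = ω + α·dt = (-0.8364, 1.2894, 1.3927)
2q̇ = q⊗(0,ω) = (1.5266828, -0.8693344, -0.3045370, 0.9277690)
q + ½dt·q⊗(0,ω), renormalized = (0.4184, 0.6746, -0.5739, -0.2012)
new position p' = (0.3880, -0.3660, -1.3400)
new velocity v' = (-0.5808, 1.7096, -2.0040)

p' = (0.3880, -0.3660, -1.3400)
q' = (0.4184, 0.6746, -0.5739, -0.2012)
v' = (-0.5808, 1.7096, -2.0040)
ω' = (-0.8364, 1.2894, 1.3927)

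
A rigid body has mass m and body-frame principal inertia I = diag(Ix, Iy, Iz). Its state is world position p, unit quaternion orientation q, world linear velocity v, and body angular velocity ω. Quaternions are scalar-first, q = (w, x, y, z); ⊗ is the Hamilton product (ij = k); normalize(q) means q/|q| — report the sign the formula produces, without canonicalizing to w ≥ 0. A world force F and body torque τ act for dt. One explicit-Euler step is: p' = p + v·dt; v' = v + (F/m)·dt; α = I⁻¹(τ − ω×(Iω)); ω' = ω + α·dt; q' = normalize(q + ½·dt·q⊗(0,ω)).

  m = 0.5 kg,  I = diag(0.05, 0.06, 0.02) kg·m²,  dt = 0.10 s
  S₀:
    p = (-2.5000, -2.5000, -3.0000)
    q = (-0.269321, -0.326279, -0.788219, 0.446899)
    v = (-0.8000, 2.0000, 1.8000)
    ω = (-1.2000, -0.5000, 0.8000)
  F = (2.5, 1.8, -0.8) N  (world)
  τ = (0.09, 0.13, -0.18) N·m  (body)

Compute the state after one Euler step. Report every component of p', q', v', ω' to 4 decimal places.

p' = (-2.5800, -2.3000, -2.8200)
q' = (-0.3255, -0.3295, -0.7929, 0.3958)
v' = (-0.3000, 2.3600, 1.6400)
ω' = (-1.0520, -0.2353, -0.1300)

gyro term ω×Iω = (0.0160, -0.0288, 0.0060)
(τ − ω×Iω)/I = (1.4800, 2.6467, -9.3000)
new body rate ω' = (-1.0520, -0.2353, -0.1300)
q⊗(0,ω) = (-1.1431635, -0.0839405, -0.1405951, -0.9981801)
q' = normalize(q + ½dt·q⊗(0,ω)) = (-0.3255, -0.3295, -0.7929, 0.3958)
a = (5.0000, 3.6000, -1.6000)
p' = p + v·dt = (-2.5800, -2.3000, -2.8200)
new velocity v' = (-0.3000, 2.3600, 1.6400)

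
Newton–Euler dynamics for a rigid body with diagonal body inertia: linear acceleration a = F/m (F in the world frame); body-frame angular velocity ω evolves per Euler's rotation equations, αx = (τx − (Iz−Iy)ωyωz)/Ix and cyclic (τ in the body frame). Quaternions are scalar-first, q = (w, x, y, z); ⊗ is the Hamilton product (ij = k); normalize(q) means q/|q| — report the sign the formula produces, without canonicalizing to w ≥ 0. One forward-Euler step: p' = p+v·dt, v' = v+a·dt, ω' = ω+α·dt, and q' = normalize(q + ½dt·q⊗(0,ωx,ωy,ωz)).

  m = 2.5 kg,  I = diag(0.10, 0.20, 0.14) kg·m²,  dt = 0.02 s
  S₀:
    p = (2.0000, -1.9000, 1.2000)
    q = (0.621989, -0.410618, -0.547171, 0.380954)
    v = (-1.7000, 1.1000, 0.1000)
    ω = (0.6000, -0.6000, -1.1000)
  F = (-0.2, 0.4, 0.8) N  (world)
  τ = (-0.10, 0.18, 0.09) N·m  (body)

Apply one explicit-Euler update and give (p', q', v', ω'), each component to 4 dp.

a = F/m = (-0.0800, 0.1600, 0.3200)
p + v·dt = (1.9660, -1.8780, 1.2020)
v' = v + a·dt = (-1.7016, 1.1032, 0.1064)
ω×(Iω) gyroscopic = (-0.0396, 0.0264, -0.0360)
(τ − ω×Iω)/I = (-0.6040, 0.7680, 0.9000)
ω' = ω + α·dt = (0.5879, -0.5846, -1.0820)
2q̇ = q⊗(0,ω) = (0.3371176, 1.2036539, -0.5963008, -0.1095145)
q + ½dt·q⊗(0,ω), renormalized = (0.6253, -0.3985, -0.5531, 0.3798)

p' = (1.9660, -1.8780, 1.2020)
q' = (0.6253, -0.3985, -0.5531, 0.3798)
v' = (-1.7016, 1.1032, 0.1064)
ω' = (0.5879, -0.5846, -1.0820)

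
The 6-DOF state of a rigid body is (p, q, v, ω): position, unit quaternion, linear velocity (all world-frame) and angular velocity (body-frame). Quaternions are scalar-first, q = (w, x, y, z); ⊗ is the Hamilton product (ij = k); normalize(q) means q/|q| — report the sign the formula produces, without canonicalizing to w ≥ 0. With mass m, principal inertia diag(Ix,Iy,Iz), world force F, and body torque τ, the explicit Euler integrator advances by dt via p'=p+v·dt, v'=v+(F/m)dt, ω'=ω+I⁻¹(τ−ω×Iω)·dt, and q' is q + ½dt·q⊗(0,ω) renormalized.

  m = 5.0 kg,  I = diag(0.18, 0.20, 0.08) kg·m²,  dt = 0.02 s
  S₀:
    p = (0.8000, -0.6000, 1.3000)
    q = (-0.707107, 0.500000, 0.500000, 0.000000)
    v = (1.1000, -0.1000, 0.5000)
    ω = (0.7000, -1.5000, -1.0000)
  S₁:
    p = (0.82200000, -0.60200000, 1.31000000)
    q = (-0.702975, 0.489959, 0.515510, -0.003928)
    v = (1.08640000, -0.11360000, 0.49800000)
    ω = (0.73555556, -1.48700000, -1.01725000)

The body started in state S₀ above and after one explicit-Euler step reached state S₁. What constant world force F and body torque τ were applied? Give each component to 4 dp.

v₁ − v₀ = (-0.01360000, -0.01360000, -0.00200000)
applied force F = (-3.4000, -3.4000, -0.5000)
rate change Δω = (0.03555556, 0.01300000, -0.01725000)
precession coupling = (-0.1800, -0.0700, -0.0210)
I·α + gyro = (0.1400, 0.0600, -0.0900)

F = (-3.4000, -3.4000, -0.5000)
τ = (0.1400, 0.0600, -0.0900)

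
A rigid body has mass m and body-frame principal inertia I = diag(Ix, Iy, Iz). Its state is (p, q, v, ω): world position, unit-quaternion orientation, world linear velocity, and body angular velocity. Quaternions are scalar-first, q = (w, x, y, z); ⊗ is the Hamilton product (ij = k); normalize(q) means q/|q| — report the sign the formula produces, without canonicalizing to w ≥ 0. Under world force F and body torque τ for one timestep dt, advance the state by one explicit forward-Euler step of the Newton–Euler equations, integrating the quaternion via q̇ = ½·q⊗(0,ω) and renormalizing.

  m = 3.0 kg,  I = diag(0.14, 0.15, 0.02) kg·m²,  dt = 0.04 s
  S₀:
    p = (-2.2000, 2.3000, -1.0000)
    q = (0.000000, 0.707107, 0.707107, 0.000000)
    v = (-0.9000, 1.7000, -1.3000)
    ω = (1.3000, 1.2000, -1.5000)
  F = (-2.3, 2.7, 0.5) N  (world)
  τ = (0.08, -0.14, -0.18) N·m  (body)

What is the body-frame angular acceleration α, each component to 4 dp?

ω×(Iω) gyroscopic = (0.2340, -0.2340, 0.0156)
α = I⁻¹(τ − ω×Iω) = (-1.1000, 0.6267, -9.7800)

α = (-1.1000, 0.6267, -9.7800)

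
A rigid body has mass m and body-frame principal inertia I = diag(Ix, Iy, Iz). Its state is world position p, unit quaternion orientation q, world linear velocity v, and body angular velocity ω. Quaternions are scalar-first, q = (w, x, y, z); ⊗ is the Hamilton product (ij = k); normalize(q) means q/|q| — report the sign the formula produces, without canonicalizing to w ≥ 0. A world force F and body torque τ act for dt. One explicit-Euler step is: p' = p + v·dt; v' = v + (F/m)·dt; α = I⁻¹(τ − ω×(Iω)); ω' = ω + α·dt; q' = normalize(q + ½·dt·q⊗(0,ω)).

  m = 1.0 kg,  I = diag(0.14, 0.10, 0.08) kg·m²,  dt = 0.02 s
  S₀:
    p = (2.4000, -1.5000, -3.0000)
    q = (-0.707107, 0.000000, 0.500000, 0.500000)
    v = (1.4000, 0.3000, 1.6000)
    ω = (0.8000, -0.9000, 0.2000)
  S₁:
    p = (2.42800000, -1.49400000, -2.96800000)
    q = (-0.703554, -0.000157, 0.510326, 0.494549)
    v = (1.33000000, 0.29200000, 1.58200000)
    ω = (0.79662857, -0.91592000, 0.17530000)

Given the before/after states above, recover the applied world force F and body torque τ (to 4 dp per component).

F = (-3.5000, -0.4000, -0.9000)
τ = (-0.0200, -0.0700, -0.0700)

Δv = v₁−v₀ = (-0.07000000, -0.00800000, -0.01800000)
applied force F = (-3.5000, -0.4000, -0.9000)
ω₁ − ω₀ = (-0.00337143, -0.01592000, -0.02470000)
ω₀×(Iω₀) = (0.0036, 0.0096, 0.0288)
applied torque τ = (-0.0200, -0.0700, -0.0700)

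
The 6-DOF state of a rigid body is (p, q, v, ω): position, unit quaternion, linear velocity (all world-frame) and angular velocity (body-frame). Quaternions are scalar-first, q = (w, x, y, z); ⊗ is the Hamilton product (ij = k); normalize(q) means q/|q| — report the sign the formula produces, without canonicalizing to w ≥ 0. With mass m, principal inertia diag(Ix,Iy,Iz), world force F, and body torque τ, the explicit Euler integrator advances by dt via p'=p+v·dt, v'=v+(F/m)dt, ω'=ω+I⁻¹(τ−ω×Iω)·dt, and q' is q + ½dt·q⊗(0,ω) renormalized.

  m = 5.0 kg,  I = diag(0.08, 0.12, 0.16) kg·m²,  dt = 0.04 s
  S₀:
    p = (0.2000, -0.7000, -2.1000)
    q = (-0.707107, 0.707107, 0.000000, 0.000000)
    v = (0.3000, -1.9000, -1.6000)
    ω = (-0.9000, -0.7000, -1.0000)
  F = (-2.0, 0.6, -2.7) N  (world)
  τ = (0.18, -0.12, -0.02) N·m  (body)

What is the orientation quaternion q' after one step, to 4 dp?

q⊗(0,ω) = (0.6363963, 0.6363963, 1.2020819, 0.2121321)
q + ½dt·q⊗(0,ω), renormalized = (-0.6941, 0.7195, 0.0240, 0.0042)

q' = (-0.6941, 0.7195, 0.0240, 0.0042)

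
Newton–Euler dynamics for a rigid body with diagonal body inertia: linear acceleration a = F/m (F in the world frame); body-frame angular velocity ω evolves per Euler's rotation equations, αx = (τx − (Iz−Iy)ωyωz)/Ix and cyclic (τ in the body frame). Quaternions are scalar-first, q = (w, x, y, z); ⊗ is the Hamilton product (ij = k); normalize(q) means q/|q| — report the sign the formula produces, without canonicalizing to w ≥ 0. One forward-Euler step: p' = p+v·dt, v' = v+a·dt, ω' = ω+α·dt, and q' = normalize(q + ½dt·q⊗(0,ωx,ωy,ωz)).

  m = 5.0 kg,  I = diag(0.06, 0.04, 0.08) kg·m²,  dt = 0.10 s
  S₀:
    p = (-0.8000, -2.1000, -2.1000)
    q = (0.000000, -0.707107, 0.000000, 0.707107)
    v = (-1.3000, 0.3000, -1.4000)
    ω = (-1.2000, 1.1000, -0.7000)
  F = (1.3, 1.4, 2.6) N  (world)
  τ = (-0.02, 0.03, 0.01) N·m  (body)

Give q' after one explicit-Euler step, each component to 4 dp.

q' = (-0.0176, -0.7431, -0.0669, 0.6656)

2q̇ = q⊗(0,ω) = (-0.3535535, -0.7778177, -1.3435033, -0.7778177)
q + ½dt·q⊗(0,ω), renormalized = (-0.0176, -0.7431, -0.0669, 0.6656)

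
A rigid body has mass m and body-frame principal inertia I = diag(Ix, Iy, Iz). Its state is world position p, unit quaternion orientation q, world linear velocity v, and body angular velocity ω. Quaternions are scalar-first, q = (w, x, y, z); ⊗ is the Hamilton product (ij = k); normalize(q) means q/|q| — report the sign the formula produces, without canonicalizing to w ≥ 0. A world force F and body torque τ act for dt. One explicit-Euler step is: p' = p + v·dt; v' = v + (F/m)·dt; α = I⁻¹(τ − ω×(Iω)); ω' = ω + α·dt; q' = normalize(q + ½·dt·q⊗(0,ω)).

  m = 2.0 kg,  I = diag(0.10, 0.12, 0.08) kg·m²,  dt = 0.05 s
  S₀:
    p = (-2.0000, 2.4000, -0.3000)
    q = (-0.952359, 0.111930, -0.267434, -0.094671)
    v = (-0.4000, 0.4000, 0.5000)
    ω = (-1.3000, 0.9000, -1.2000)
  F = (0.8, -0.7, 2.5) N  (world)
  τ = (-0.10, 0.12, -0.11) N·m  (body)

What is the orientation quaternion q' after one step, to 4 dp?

2q̇ = q⊗(0,ω) = (0.2725944, 1.6441914, -0.5997348, 0.8959036)
q' = normalize(q + ½dt·q⊗(0,ω)) = (-0.9444, 0.1528, -0.2821, -0.0722)

q' = (-0.9444, 0.1528, -0.2821, -0.0722)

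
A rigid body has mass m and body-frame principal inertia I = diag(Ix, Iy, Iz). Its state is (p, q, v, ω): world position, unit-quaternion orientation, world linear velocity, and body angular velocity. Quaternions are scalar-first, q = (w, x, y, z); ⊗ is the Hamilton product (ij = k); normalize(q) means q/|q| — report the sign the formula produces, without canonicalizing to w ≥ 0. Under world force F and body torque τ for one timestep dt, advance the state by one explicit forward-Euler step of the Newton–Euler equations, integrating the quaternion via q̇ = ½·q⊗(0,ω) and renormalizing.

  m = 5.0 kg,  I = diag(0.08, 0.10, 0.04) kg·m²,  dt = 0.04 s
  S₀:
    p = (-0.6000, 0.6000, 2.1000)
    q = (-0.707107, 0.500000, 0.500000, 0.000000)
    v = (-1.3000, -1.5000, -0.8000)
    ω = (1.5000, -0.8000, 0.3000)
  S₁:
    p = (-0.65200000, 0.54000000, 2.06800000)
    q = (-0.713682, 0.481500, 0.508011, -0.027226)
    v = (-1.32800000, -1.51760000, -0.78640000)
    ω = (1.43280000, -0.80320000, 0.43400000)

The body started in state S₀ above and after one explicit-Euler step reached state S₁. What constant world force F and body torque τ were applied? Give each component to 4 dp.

rate change Δω = (-0.06720000, -0.00320000, 0.13400000)
applied torque τ = (-0.1200, 0.0100, 0.1100)
velocity change Δv = (-0.02800000, -0.01760000, 0.01360000)
m·(v₁−v₀)/dt = (-3.5000, -2.2000, 1.7000)

F = (-3.5000, -2.2000, 1.7000)
τ = (-0.1200, 0.0100, 0.1100)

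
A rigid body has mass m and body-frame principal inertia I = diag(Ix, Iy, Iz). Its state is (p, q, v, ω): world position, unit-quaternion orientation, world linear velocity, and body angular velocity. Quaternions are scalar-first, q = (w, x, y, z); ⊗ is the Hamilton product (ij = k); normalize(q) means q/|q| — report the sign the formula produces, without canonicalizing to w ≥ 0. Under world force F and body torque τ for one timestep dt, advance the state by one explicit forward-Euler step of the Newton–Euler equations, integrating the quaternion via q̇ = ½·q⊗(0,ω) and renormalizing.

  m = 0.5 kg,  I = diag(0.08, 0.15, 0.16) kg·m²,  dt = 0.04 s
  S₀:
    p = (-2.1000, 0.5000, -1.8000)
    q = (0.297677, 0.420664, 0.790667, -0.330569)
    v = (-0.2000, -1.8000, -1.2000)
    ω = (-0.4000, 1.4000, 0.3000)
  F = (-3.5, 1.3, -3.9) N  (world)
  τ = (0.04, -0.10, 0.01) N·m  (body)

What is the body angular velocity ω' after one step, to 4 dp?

angular accel α = (0.4475, -0.7307, 0.3075)
new body rate ω' = (-0.3821, 1.3708, 0.3123)

ω' = (-0.3821, 1.3708, 0.3123)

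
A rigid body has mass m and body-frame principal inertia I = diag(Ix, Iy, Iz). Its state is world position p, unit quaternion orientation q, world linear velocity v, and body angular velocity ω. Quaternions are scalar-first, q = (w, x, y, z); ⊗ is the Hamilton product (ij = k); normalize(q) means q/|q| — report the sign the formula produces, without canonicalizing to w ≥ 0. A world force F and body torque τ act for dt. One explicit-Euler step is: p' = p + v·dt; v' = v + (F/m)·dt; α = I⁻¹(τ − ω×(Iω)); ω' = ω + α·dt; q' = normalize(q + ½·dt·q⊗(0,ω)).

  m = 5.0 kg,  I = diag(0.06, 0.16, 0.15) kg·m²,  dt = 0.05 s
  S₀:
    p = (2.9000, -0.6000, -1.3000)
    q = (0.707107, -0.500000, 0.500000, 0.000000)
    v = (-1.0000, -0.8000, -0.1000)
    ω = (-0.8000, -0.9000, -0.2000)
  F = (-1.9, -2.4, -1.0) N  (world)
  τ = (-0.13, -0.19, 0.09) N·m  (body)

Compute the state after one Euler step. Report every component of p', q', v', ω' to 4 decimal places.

p' = (2.8500, -0.6400, -1.3050)
q' = (0.7080, -0.5164, 0.4814, 0.0177)
v' = (-1.0190, -0.8240, -0.1100)
ω' = (-0.9068, -0.9549, -0.1940)

p' = p + v·dt = (2.8500, -0.6400, -1.3050)
v' = v + a·dt = (-1.0190, -0.8240, -0.1100)
(τ − ω×Iω)/I = (-2.1367, -1.0975, 0.1200)
ω' = ω + α·dt = (-0.9068, -0.9549, -0.1940)
q⊗(0,ω) = (0.0500000, -0.6656856, -0.7363963, 0.7085786)
q + ½dt·q⊗(0,ω), renormalized = (0.7080, -0.5164, 0.4814, 0.0177)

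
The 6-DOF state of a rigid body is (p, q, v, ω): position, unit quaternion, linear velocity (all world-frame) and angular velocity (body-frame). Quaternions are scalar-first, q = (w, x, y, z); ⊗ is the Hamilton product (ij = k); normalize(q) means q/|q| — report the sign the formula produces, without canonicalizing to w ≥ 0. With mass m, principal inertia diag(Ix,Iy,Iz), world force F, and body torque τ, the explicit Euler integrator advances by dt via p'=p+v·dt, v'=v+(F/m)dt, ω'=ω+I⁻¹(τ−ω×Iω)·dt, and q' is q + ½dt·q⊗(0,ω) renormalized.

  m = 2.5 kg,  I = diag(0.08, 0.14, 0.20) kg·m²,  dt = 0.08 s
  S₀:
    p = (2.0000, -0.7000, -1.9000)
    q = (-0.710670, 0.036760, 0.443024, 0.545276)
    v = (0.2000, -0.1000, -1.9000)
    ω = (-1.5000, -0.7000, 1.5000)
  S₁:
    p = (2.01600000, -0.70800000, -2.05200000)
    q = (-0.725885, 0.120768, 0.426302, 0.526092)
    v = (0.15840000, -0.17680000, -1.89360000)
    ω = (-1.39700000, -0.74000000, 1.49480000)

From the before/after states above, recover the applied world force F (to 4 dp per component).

velocity change Δv = (-0.04160000, -0.07680000, 0.00640000)
m·(v₁−v₀)/dt = (-1.3000, -2.4000, 0.2000)

F = (-1.3000, -2.4000, 0.2000)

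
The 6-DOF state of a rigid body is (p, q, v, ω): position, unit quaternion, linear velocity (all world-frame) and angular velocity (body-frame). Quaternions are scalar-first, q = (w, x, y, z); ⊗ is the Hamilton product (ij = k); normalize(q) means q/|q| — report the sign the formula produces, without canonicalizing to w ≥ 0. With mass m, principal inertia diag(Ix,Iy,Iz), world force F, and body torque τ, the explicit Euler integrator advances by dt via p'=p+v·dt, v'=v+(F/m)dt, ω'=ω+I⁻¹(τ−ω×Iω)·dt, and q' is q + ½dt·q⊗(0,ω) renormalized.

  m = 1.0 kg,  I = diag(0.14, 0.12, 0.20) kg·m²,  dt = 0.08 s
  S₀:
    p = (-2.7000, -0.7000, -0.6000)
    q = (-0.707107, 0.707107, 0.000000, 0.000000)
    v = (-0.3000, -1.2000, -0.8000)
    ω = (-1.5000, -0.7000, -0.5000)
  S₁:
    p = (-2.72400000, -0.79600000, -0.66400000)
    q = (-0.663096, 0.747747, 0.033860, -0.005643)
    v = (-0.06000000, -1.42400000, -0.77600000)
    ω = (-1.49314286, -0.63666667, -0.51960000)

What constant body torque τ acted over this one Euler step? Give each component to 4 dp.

Δω = ω₁−ω₀ = (0.00685714, 0.06333333, -0.01960000)
ω₀×(Iω₀) = (0.0280, -0.0450, -0.0210)
τ = I·(Δω/dt) + ω₀×(Iω₀) = (0.0400, 0.0500, -0.0700)

τ = (0.0400, 0.0500, -0.0700)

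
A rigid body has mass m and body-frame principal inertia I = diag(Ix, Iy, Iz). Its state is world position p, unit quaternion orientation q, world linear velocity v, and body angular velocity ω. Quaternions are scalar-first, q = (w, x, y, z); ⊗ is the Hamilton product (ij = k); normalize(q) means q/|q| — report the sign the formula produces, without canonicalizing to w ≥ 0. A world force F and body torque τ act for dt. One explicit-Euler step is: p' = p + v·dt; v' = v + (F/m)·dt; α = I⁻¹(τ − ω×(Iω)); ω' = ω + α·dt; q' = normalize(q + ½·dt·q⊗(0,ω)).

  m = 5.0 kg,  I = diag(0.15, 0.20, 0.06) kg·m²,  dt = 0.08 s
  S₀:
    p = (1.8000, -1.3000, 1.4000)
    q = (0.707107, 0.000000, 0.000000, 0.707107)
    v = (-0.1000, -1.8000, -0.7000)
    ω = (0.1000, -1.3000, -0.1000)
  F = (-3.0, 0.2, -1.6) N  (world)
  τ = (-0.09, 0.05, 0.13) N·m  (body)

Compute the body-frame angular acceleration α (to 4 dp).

α = (-0.4787, 0.2545, 2.2750)

ω×(Iω) gyroscopic = (-0.0182, -0.0009, -0.0065)
(τ − ω×Iω)/I = (-0.4787, 0.2545, 2.2750)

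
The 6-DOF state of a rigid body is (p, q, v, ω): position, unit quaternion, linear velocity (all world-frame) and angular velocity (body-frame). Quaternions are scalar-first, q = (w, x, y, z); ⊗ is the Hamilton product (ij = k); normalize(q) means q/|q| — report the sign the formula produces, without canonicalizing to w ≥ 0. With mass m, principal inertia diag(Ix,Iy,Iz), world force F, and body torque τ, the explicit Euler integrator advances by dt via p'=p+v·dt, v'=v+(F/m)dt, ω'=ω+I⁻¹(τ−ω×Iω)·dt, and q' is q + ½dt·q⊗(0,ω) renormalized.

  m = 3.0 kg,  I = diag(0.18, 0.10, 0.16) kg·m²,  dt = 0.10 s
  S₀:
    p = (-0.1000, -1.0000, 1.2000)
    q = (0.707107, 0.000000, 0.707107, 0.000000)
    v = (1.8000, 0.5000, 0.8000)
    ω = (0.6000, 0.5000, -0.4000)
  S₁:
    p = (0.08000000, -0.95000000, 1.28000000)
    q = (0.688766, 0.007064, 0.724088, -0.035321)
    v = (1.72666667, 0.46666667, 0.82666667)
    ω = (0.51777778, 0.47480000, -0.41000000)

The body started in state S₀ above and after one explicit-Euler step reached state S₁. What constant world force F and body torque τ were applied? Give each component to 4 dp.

F = (-2.2000, -1.0000, 0.8000)
τ = (-0.1600, -0.0300, -0.0400)

Δω = ω₁−ω₀ = (-0.08222222, -0.02520000, -0.01000000)
I·α + gyro = (-0.1600, -0.0300, -0.0400)
v₁ − v₀ = (-0.07333333, -0.03333333, 0.02666667)
m·(v₁−v₀)/dt = (-2.2000, -1.0000, 0.8000)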